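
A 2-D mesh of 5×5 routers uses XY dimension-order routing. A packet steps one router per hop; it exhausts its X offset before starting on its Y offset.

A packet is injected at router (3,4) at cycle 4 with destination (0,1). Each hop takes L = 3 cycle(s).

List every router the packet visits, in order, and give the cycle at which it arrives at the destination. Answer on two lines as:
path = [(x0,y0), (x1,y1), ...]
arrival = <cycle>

t=4: at (3,4)
t=7: at (2,4) after W
t=10: at (1,4) after W
t=13: at (0,4) after W
t=16: at (0,3) after S
t=19: at (0,2) after S
t=22: at (0,1) after S

path = [(3,4), (2,4), (1,4), (0,4), (0,3), (0,2), (0,1)]
arrival = 22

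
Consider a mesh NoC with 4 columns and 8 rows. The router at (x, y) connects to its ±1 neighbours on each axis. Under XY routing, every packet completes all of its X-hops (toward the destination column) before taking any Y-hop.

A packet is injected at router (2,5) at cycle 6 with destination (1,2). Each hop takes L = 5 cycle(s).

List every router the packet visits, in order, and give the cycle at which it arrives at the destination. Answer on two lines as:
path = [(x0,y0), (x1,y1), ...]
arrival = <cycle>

path = [(2,5), (1,5), (1,4), (1,3), (1,2)]
arrival = 26

src (2,5)  cyc=6
W→(1,5)  cyc=11
S→(1,4)  cyc=16
S→(1,3)  cyc=21
S→(1,2)  cyc=26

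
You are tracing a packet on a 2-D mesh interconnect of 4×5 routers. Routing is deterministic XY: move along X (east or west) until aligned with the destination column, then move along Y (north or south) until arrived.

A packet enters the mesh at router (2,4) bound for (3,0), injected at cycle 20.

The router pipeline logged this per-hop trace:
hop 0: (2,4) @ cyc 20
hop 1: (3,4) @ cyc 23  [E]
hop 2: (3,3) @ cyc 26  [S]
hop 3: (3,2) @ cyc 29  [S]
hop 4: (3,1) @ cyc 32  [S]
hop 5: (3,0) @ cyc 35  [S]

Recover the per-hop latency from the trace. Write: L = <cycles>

L = 3

Δcyc across hop 0→1: 23 − 20 = 3.
Each hop adds L, hence L = 3.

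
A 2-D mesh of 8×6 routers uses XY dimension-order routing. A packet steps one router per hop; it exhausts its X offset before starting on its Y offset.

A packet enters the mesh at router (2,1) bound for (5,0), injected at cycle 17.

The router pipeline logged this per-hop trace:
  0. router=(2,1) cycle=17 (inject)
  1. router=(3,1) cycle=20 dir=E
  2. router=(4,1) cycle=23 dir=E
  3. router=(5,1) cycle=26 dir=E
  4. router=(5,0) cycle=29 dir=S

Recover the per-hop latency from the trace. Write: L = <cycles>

L = 3

Δcyc across hop 0→1: 20 − 17 = 3.
One hop costs L cycles, so L = 3.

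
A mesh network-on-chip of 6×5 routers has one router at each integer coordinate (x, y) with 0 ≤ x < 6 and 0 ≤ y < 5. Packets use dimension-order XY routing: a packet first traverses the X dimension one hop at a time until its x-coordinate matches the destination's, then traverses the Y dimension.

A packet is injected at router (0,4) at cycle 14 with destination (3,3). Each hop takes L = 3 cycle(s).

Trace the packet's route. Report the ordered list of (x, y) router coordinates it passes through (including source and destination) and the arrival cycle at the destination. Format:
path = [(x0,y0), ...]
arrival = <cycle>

src (0,4)  cyc=14
E→(1,4)  cyc=17
E→(2,4)  cyc=20
E→(3,4)  cyc=23
S→(3,3)  cyc=26

path = [(0,4), (1,4), (2,4), (3,4), (3,3)]
arrival = 26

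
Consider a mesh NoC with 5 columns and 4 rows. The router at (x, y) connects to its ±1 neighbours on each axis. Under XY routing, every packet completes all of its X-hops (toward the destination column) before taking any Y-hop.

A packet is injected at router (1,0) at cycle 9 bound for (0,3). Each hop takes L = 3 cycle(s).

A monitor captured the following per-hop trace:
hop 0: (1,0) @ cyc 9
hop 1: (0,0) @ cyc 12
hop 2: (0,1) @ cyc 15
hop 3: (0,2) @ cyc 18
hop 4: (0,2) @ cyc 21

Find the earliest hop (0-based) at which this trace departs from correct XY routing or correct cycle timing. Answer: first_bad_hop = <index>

check 1→ d=(-1,0) cyc+3: ok
check 2→ d=(0,1) cyc+3: ok
check 3→ d=(0,1) cyc+3: ok
check 4→ d=(0,0) cyc+3: BAD: non-unit step

first_bad_hop = 4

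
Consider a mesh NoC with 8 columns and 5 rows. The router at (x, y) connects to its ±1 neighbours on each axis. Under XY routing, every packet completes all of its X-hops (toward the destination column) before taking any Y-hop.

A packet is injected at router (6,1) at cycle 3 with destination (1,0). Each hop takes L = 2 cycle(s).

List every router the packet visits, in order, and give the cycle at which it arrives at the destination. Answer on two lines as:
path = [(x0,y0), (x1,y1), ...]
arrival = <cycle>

path = [(6,1), (5,1), (4,1), (3,1), (2,1), (1,1), (1,0)]
arrival = 15

  0. router=(6,1) cycle=3 (inject)
  1. router=(5,1) cycle=5 dir=W
  2. router=(4,1) cycle=7 dir=W
  3. router=(3,1) cycle=9 dir=W
  4. router=(2,1) cycle=11 dir=W
  5. router=(1,1) cycle=13 dir=W
  6. router=(1,0) cycle=15 dir=S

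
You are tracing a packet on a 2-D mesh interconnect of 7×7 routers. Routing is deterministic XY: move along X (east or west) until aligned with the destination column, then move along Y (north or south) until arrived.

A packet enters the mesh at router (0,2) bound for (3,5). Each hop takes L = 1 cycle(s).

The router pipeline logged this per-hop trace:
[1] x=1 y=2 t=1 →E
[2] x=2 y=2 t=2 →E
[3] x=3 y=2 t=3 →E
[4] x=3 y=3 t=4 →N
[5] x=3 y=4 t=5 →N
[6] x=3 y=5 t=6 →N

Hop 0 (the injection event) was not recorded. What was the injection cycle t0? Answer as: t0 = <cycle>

The first recorded entry is hop 1 at cycle 1.
Therefore t0 = 1 − L = 0.

t0 = 0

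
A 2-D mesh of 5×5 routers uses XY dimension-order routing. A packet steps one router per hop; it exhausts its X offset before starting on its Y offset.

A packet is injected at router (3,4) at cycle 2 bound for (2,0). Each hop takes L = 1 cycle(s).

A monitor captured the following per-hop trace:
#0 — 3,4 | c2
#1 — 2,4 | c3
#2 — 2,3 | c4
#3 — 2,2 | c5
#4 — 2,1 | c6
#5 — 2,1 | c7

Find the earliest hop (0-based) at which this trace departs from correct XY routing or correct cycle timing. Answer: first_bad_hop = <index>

first_bad_hop = 5

  1: Δx=-1 Δy=+0 Δt=1 [ok]
  2: Δx=+0 Δy=-1 Δt=1 [ok]
  3: Δx=+0 Δy=-1 Δt=1 [ok]
  4: Δx=+0 Δy=-1 Δt=1 [ok]
  5: Δx=+0 Δy=+0 Δt=1 [BAD: non-unit step]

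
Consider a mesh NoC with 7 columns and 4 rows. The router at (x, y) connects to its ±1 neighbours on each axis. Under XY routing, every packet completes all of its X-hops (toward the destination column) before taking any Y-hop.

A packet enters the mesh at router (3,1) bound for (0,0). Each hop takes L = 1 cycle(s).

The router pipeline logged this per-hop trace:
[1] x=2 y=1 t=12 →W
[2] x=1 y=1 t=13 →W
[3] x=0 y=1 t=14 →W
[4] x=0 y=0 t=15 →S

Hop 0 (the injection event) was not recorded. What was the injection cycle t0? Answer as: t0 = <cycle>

cyc[1] = 12 and cyc[k] = t0 + k·L for every k.
Therefore t0 = 12 − L = 11.

t0 = 11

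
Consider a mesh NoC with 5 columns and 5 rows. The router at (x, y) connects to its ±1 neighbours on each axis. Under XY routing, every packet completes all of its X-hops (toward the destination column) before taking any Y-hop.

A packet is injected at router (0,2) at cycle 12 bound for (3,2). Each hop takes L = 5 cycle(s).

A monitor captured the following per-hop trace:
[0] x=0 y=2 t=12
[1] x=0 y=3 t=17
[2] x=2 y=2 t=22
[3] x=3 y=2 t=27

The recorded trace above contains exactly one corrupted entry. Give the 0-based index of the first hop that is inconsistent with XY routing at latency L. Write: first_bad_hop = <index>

check 1→ d=(0,1) cyc+5: BAD: Y-move but x=0≠3

first_bad_hop = 1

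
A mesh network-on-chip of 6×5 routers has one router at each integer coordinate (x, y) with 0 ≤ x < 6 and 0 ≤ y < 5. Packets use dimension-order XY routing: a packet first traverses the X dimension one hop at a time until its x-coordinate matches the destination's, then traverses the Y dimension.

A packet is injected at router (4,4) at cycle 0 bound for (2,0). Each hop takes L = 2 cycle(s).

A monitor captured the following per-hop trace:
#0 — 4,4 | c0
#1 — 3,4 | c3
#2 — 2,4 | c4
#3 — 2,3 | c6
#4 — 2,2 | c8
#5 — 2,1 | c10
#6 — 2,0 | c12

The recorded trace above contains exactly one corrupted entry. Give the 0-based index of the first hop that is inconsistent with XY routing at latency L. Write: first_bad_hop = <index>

check 1→ d=(-1,0) cyc+3: BAD: Δcyc=3≠L

first_bad_hop = 1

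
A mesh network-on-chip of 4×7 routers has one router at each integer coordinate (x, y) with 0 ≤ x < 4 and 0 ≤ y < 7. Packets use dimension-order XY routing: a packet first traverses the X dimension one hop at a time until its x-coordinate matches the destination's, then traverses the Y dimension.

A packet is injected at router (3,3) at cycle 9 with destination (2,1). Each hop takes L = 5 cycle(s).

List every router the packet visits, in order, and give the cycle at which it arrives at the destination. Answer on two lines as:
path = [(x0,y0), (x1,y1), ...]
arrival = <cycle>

path = [(3,3), (2,3), (2,2), (2,1)]
arrival = 24

src (3,3)  cyc=9
W→(2,3)  cyc=14
S→(2,2)  cyc=19
S→(2,1)  cyc=24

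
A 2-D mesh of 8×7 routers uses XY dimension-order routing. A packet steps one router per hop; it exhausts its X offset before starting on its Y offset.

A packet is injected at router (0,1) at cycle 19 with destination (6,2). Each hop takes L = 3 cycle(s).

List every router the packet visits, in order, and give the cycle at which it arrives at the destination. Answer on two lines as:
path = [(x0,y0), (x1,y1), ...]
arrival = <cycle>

path = [(0,1), (1,1), (2,1), (3,1), (4,1), (5,1), (6,1), (6,2)]
arrival = 40

src (0,1)  cyc=19
E→(1,1)  cyc=22
E→(2,1)  cyc=25
E→(3,1)  cyc=28
E→(4,1)  cyc=31
E→(5,1)  cyc=34
E→(6,1)  cyc=37
N→(6,2)  cyc=40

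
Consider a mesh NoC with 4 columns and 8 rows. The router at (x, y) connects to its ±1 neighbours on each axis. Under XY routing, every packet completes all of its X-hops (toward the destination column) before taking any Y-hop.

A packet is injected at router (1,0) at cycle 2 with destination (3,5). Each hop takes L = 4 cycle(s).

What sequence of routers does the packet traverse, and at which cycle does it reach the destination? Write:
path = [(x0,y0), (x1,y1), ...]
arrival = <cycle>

t=2: at (1,0)
t=6: at (2,0) after E
t=10: at (3,0) after E
t=14: at (3,1) after N
t=18: at (3,2) after N
t=22: at (3,3) after N
t=26: at (3,4) after N
t=30: at (3,5) after N

path = [(1,0), (2,0), (3,0), (3,1), (3,2), (3,3), (3,4), (3,5)]
arrival = 30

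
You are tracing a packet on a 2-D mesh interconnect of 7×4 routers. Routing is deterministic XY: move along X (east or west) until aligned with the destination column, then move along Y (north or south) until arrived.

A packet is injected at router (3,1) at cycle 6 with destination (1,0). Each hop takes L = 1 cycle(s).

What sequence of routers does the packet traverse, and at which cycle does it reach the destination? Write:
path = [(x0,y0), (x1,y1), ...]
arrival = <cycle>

t=6: at (3,1)
t=7: at (2,1) after W
t=8: at (1,1) after W
t=9: at (1,0) after S

path = [(3,1), (2,1), (1,1), (1,0)]
arrival = 9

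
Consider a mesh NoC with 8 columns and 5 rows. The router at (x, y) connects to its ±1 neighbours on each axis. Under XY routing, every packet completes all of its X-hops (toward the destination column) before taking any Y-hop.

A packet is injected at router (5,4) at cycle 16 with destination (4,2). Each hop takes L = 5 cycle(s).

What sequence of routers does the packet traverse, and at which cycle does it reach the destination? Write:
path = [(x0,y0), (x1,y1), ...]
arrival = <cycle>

path = [(5,4), (4,4), (4,3), (4,2)]
arrival = 31

t=16: at (5,4)
t=21: at (4,4) after W
t=26: at (4,3) after S
t=31: at (4,2) after S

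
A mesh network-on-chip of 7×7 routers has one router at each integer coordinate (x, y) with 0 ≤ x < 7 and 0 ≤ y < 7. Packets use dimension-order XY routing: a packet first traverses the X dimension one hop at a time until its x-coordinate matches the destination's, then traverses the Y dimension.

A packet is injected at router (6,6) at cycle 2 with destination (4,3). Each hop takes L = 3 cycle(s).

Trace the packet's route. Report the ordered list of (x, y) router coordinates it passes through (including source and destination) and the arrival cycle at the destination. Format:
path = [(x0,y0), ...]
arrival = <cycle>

path = [(6,6), (5,6), (4,6), (4,5), (4,4), (4,3)]
arrival = 17

  0. router=(6,6) cycle=2 (inject)
  1. router=(5,6) cycle=5 dir=W
  2. router=(4,6) cycle=8 dir=W
  3. router=(4,5) cycle=11 dir=S
  4. router=(4,4) cycle=14 dir=S
  5. router=(4,3) cycle=17 dir=S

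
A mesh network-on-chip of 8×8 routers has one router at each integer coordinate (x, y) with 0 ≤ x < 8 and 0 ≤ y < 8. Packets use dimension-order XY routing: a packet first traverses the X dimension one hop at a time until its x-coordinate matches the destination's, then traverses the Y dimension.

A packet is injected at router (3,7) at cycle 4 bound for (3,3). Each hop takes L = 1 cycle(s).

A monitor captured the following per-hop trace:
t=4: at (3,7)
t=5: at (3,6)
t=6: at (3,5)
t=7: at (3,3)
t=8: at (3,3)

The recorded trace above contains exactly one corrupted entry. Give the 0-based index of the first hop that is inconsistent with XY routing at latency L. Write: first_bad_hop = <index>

hop 1: step (+0,-1), +1 cyc — ok
hop 2: step (+0,-1), +1 cyc — ok
hop 3: step (+0,-2), +1 cyc — BAD: non-unit step

first_bad_hop = 3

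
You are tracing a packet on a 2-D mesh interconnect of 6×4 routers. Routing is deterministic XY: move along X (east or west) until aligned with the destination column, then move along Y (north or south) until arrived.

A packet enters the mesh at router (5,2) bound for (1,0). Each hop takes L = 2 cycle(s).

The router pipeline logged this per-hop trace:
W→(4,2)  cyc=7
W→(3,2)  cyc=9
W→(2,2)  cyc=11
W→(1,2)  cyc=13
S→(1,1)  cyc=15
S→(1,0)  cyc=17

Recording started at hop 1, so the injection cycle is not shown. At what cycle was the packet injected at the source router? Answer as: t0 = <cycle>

t0 = 5

Hop 1 reached at cycle 7; hop k is at t0 + k·L.
Subtract one hop: t0 = 7 − 2 = 5.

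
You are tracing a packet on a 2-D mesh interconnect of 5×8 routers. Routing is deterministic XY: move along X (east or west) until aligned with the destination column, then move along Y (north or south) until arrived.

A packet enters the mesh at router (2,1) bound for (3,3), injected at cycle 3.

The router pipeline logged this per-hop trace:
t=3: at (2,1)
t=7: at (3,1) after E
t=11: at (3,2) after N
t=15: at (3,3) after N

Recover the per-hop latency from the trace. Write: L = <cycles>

cyc[1] − cyc[0] = 7 − 3 = 4.
One hop costs L cycles, so L = 4.

L = 4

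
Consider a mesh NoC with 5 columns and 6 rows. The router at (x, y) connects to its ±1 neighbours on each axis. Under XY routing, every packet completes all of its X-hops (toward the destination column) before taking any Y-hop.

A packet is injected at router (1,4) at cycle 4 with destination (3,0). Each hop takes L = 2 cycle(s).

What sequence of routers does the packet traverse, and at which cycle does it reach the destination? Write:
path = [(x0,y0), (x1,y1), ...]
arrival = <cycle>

path = [(1,4), (2,4), (3,4), (3,3), (3,2), (3,1), (3,0)]
arrival = 16

  0. router=(1,4) cycle=4 (inject)
  1. router=(2,4) cycle=6 dir=E
  2. router=(3,4) cycle=8 dir=E
  3. router=(3,3) cycle=10 dir=S
  4. router=(3,2) cycle=12 dir=S
  5. router=(3,1) cycle=14 dir=S
  6. router=(3,0) cycle=16 dir=S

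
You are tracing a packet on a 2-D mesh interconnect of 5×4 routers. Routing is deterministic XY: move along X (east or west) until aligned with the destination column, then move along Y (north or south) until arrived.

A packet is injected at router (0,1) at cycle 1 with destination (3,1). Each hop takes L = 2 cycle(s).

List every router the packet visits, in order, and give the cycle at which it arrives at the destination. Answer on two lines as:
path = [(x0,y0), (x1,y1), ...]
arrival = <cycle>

path = [(0,1), (1,1), (2,1), (3,1)]
arrival = 7

  0. router=(0,1) cycle=1 (inject)
  1. router=(1,1) cycle=3 dir=E
  2. router=(2,1) cycle=5 dir=E
  3. router=(3,1) cycle=7 dir=E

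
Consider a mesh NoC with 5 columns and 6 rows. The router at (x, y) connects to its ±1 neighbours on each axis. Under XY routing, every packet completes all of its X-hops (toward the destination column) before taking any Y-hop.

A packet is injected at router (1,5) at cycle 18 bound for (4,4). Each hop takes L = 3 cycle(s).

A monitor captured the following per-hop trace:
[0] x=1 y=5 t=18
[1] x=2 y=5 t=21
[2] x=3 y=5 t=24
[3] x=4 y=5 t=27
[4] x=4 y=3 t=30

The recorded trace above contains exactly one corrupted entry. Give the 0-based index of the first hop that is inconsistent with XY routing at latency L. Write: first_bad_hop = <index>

hop 1: step (+1,+0), +3 cyc — ok
hop 2: step (+1,+0), +3 cyc — ok
hop 3: step (+1,+0), +3 cyc — ok
hop 4: step (+0,-2), +3 cyc — BAD: non-unit step

first_bad_hop = 4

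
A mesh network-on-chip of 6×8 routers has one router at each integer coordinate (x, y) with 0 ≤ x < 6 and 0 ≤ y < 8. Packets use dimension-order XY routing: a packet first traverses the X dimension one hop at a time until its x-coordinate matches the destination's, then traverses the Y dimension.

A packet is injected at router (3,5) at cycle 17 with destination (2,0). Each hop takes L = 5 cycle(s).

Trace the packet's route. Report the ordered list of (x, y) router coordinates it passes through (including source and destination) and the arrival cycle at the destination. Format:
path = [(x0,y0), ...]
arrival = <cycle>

hop 0: (3,5) @ cyc 17
hop 1: (2,5) @ cyc 22  [W]
hop 2: (2,4) @ cyc 27  [S]
hop 3: (2,3) @ cyc 32  [S]
hop 4: (2,2) @ cyc 37  [S]
hop 5: (2,1) @ cyc 42  [S]
hop 6: (2,0) @ cyc 47  [S]

path = [(3,5), (2,5), (2,4), (2,3), (2,2), (2,1), (2,0)]
arrival = 47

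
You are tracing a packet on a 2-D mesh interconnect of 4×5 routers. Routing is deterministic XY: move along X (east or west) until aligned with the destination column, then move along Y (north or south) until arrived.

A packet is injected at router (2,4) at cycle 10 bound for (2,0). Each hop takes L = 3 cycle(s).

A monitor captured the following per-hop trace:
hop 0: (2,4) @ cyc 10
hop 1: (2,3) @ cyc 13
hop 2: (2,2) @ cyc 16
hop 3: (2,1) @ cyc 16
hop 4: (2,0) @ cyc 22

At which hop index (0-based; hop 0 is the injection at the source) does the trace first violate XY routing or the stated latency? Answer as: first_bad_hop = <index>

  1: Δx=+0 Δy=-1 Δt=3 [ok]
  2: Δx=+0 Δy=-1 Δt=3 [ok]
  3: Δx=+0 Δy=-1 Δt=0 [BAD: Δcyc=0≠L]

first_bad_hop = 3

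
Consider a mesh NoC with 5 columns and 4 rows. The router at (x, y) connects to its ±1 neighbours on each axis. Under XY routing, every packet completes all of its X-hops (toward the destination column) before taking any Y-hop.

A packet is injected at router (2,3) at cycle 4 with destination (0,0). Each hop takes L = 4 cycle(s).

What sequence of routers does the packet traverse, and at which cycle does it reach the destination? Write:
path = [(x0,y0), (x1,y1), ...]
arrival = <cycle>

src (2,3)  cyc=4
W→(1,3)  cyc=8
W→(0,3)  cyc=12
S→(0,2)  cyc=16
S→(0,1)  cyc=20
S→(0,0)  cyc=24

path = [(2,3), (1,3), (0,3), (0,2), (0,1), (0,0)]
arrival = 24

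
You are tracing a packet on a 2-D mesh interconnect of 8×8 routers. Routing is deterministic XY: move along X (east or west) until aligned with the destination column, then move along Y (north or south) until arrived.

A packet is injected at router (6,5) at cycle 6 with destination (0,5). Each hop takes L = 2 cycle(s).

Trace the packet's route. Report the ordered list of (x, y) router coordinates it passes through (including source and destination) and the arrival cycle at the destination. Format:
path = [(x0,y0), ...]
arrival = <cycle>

path = [(6,5), (5,5), (4,5), (3,5), (2,5), (1,5), (0,5)]
arrival = 18

#0 — 6,5 | c6
#1 — 5,5 | c8 | W
#2 — 4,5 | c10 | W
#3 — 3,5 | c12 | W
#4 — 2,5 | c14 | W
#5 — 1,5 | c16 | W
#6 — 0,5 | c18 | W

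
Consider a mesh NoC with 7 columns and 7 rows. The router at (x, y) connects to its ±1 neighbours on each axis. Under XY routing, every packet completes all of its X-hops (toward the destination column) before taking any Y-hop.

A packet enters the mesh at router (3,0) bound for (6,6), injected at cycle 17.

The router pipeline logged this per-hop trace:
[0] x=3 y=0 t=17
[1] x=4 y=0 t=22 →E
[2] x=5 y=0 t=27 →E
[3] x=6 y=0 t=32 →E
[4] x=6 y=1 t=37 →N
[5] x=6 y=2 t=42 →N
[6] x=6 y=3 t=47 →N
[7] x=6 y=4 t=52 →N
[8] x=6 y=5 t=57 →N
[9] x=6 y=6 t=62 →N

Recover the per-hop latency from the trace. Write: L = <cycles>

L = 5

Between hops 0 and 1 the cycle counter advances 22 − 17 = 5.
That increment is L by definition: L = 5.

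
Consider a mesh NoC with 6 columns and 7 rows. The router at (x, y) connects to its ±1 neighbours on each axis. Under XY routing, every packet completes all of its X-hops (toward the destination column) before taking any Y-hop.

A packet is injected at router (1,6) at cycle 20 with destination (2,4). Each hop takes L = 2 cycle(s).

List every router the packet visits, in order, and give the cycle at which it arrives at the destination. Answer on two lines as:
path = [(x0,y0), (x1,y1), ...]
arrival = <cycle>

[0] x=1 y=6 t=20
[1] x=2 y=6 t=22 →E
[2] x=2 y=5 t=24 →S
[3] x=2 y=4 t=26 →S

path = [(1,6), (2,6), (2,5), (2,4)]
arrival = 26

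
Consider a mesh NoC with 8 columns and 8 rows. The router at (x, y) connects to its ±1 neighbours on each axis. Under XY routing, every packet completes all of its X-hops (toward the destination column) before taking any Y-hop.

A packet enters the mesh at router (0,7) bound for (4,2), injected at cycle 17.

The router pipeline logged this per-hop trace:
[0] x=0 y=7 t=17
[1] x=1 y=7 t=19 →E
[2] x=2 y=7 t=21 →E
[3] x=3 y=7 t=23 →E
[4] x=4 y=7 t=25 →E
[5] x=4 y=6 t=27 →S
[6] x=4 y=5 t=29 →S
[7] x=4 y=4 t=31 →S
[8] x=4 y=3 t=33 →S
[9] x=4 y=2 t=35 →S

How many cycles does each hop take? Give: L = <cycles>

Between hops 0 and 1 the cycle counter advances 19 − 17 = 2.
That increment is L by definition: L = 2.

L = 2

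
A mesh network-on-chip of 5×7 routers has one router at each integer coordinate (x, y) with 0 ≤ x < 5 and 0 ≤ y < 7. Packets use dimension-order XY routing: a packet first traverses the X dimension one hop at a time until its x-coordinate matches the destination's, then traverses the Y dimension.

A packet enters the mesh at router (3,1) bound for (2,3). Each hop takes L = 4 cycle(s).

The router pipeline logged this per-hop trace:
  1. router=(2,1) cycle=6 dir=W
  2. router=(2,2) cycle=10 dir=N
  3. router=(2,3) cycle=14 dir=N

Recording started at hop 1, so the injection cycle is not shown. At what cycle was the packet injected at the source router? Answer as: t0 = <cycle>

t0 = 2

At hop 1 the cycle is 6; in general cyc_k = t0 + kL.
t0 = cyc[1] − L = 6 − 4 = 2.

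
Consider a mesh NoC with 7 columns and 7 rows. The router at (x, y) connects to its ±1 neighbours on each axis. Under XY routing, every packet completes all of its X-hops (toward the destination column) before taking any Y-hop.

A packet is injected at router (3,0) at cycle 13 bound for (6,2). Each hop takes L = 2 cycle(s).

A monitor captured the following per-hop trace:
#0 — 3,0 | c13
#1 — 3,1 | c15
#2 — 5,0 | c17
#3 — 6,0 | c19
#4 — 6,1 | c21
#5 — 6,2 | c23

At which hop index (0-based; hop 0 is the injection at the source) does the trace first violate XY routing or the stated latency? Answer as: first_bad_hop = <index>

hop 1: step (+0,+1), +2 cyc — BAD: Y-move but x=3≠6

first_bad_hop = 1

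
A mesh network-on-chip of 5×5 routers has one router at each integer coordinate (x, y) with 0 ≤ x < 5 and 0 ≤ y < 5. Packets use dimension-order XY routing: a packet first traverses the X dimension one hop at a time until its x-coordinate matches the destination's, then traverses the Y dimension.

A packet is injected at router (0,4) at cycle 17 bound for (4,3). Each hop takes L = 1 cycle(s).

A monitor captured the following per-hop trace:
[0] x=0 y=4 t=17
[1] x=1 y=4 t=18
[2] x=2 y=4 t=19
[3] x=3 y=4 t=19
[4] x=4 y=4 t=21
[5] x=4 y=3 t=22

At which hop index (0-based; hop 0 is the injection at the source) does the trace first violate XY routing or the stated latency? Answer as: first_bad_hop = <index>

[1] (+1,+0) / 1c ⇒ ok
[2] (+1,+0) / 1c ⇒ ok
[3] (+1,+0) / 0c ⇒ BAD: Δcyc=0≠L

first_bad_hop = 3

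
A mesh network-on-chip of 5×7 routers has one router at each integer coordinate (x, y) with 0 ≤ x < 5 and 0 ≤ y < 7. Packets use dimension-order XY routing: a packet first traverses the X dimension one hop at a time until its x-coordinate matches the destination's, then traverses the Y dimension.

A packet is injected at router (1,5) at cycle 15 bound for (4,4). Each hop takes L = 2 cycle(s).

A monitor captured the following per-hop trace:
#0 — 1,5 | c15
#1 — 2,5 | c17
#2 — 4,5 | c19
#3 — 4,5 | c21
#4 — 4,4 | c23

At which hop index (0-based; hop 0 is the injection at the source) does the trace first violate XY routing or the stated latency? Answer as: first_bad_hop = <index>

first_bad_hop = 2

check 1→ d=(1,0) cyc+2: ok
check 2→ d=(2,0) cyc+2: BAD: non-unit step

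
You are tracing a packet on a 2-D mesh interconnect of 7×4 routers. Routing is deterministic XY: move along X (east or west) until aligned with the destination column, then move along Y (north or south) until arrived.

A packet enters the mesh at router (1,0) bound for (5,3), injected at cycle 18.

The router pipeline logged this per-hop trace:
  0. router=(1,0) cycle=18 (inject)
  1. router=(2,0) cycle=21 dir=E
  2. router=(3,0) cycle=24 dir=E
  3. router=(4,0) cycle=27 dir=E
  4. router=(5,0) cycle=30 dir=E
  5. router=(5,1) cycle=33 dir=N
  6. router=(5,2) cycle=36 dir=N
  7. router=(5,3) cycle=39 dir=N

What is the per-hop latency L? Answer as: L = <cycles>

L = 3

Between hops 0 and 1 the cycle counter advances 21 − 18 = 3.
That increment is L by definition: L = 3.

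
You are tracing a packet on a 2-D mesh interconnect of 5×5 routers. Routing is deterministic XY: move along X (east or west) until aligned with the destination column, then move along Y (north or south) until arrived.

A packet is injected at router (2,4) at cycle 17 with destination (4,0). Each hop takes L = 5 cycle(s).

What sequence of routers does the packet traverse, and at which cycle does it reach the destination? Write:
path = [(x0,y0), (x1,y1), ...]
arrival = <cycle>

path = [(2,4), (3,4), (4,4), (4,3), (4,2), (4,1), (4,0)]
arrival = 47

t=17: at (2,4)
t=22: at (3,4) after E
t=27: at (4,4) after E
t=32: at (4,3) after S
t=37: at (4,2) after S
t=42: at (4,1) after S
t=47: at (4,0) after S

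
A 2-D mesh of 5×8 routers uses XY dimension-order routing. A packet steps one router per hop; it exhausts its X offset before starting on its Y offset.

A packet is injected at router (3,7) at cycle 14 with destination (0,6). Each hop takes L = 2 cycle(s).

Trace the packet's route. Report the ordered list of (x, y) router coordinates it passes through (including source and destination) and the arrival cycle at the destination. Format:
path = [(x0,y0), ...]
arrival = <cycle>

#0 — 3,7 | c14
#1 — 2,7 | c16 | W
#2 — 1,7 | c18 | W
#3 — 0,7 | c20 | W
#4 — 0,6 | c22 | S

path = [(3,7), (2,7), (1,7), (0,7), (0,6)]
arrival = 22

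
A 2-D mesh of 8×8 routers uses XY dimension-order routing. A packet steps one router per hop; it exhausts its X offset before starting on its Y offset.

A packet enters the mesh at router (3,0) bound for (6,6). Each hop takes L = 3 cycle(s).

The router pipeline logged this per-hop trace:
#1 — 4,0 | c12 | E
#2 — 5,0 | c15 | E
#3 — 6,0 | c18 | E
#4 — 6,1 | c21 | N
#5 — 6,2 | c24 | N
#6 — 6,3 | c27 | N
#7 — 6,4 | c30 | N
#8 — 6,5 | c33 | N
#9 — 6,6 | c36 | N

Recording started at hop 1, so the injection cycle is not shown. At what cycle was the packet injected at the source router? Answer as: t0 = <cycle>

cyc[1] = 12 and cyc[k] = t0 + k·L for every k.
Therefore t0 = 12 − L = 9.

t0 = 9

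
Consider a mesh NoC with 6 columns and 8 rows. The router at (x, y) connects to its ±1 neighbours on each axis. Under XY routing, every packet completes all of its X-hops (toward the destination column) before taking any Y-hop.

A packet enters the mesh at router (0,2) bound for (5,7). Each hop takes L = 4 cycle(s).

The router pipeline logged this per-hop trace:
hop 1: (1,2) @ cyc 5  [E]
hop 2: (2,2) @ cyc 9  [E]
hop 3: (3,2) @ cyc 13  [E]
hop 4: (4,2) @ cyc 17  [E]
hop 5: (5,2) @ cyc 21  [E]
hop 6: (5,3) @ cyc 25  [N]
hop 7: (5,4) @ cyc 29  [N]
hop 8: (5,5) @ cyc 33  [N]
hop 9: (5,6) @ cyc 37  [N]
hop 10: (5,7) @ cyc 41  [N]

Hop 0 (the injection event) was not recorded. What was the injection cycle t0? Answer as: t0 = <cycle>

t0 = 1

The first recorded entry is hop 1 at cycle 5.
Subtract one hop: t0 = 5 − 4 = 1.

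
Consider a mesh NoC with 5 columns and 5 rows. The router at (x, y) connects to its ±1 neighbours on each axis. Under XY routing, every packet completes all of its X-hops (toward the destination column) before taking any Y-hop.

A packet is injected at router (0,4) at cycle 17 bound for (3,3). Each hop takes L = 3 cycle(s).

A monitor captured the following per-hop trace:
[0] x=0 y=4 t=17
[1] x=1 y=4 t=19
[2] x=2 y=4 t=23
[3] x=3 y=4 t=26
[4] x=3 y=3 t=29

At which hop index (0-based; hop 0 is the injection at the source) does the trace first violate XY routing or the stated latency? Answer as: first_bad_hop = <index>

first_bad_hop = 1

check 1→ d=(1,0) cyc+2: BAD: Δcyc=2≠L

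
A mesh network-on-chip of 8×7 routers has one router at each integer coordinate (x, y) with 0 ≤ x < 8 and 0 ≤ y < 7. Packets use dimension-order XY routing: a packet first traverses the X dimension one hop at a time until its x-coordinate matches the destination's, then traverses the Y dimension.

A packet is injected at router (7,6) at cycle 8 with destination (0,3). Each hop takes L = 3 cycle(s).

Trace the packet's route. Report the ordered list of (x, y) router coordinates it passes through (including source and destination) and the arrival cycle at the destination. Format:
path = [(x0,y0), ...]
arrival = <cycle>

path = [(7,6), (6,6), (5,6), (4,6), (3,6), (2,6), (1,6), (0,6), (0,5), (0,4), (0,3)]
arrival = 38

src (7,6)  cyc=8
W→(6,6)  cyc=11
W→(5,6)  cyc=14
W→(4,6)  cyc=17
W→(3,6)  cyc=20
W→(2,6)  cyc=23
W→(1,6)  cyc=26
W→(0,6)  cyc=29
S→(0,5)  cyc=32
S→(0,4)  cyc=35
S→(0,3)  cyc=38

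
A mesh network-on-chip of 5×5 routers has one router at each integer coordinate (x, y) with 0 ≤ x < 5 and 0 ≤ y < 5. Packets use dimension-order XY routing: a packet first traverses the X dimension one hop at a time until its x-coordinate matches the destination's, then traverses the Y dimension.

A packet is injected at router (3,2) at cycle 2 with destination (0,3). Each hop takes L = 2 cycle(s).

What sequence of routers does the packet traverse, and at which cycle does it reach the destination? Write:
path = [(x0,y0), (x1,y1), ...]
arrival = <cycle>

#0 — 3,2 | c2
#1 — 2,2 | c4 | W
#2 — 1,2 | c6 | W
#3 — 0,2 | c8 | W
#4 — 0,3 | c10 | N

path = [(3,2), (2,2), (1,2), (0,2), (0,3)]
arrival = 10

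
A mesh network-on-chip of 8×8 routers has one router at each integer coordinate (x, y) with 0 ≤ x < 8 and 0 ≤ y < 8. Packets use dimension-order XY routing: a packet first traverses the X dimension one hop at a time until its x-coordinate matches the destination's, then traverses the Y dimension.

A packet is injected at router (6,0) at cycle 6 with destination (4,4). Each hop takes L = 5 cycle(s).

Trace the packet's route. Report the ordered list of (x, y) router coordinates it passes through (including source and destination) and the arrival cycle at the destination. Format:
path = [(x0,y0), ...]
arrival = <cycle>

#0 — 6,0 | c6
#1 — 5,0 | c11 | W
#2 — 4,0 | c16 | W
#3 — 4,1 | c21 | N
#4 — 4,2 | c26 | N
#5 — 4,3 | c31 | N
#6 — 4,4 | c36 | N

path = [(6,0), (5,0), (4,0), (4,1), (4,2), (4,3), (4,4)]
arrival = 36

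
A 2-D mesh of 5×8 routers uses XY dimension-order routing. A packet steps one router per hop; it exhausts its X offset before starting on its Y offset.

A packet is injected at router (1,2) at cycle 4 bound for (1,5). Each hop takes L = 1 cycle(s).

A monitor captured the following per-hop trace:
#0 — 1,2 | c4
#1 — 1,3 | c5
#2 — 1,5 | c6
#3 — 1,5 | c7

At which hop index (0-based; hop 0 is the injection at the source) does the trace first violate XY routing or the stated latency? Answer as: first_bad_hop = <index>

hop 1: step (+0,+1), +1 cyc — ok
hop 2: step (+0,+2), +1 cyc — BAD: non-unit step

first_bad_hop = 2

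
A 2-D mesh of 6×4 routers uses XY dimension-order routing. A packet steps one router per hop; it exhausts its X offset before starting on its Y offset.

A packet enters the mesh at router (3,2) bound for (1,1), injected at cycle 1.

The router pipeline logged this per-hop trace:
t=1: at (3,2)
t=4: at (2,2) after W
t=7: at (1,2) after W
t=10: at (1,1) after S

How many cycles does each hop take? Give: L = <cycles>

L = 3

Between hops 0 and 1 the cycle counter advances 4 − 1 = 3.
That increment is L by definition: L = 3.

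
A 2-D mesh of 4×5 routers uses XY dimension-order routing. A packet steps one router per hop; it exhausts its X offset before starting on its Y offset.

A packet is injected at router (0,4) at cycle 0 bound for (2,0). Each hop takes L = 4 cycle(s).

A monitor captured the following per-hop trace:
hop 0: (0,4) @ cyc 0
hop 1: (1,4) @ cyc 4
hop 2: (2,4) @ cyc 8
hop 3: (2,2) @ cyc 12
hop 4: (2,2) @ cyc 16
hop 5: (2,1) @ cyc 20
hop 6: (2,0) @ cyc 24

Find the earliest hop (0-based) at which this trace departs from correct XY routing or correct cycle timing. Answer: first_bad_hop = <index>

hop 1: step (+1,+0), +4 cyc — ok
hop 2: step (+1,+0), +4 cyc — ok
hop 3: step (+0,-2), +4 cyc — BAD: non-unit step

first_bad_hop = 3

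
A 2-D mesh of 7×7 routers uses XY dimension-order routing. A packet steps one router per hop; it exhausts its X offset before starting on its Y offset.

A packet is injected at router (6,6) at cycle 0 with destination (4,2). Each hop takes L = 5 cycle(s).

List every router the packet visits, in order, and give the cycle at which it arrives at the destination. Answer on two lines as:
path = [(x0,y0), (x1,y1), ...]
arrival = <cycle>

path = [(6,6), (5,6), (4,6), (4,5), (4,4), (4,3), (4,2)]
arrival = 30

hop 0: (6,6) @ cyc 0
hop 1: (5,6) @ cyc 5  [W]
hop 2: (4,6) @ cyc 10  [W]
hop 3: (4,5) @ cyc 15  [S]
hop 4: (4,4) @ cyc 20  [S]
hop 5: (4,3) @ cyc 25  [S]
hop 6: (4,2) @ cyc 30  [S]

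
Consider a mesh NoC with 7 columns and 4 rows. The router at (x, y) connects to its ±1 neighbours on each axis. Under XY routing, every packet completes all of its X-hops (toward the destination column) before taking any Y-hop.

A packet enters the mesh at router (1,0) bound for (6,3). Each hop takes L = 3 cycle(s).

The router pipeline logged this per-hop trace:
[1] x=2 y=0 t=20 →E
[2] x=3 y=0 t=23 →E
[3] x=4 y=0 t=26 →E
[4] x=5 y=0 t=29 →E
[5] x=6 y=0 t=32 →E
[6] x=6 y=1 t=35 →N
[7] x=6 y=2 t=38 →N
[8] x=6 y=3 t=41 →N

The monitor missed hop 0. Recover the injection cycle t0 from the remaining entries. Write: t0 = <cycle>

t0 = 17

The first recorded entry is hop 1 at cycle 20.
t0 = cyc[1] − L = 20 − 3 = 17.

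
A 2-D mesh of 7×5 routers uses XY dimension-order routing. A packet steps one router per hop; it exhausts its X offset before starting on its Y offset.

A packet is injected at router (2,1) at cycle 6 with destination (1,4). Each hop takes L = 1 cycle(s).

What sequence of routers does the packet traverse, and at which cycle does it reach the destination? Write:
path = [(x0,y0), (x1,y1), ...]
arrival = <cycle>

path = [(2,1), (1,1), (1,2), (1,3), (1,4)]
arrival = 10

[0] x=2 y=1 t=6
[1] x=1 y=1 t=7 →W
[2] x=1 y=2 t=8 →N
[3] x=1 y=3 t=9 →N
[4] x=1 y=4 t=10 →N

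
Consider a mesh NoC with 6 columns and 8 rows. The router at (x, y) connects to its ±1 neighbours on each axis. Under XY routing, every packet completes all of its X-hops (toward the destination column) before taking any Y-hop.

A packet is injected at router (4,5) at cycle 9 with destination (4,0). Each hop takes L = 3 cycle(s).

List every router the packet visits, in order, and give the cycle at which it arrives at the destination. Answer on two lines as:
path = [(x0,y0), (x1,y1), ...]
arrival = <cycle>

path = [(4,5), (4,4), (4,3), (4,2), (4,1), (4,0)]
arrival = 24

t=9: at (4,5)
t=12: at (4,4) after S
t=15: at (4,3) after S
t=18: at (4,2) after S
t=21: at (4,1) after S
t=24: at (4,0) after S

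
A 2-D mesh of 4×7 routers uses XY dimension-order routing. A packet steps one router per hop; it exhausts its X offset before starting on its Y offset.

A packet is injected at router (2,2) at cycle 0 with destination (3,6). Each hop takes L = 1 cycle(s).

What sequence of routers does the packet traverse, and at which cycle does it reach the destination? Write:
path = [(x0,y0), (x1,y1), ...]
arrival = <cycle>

path = [(2,2), (3,2), (3,3), (3,4), (3,5), (3,6)]
arrival = 5

#0 — 2,2 | c0
#1 — 3,2 | c1 | E
#2 — 3,3 | c2 | N
#3 — 3,4 | c3 | N
#4 — 3,5 | c4 | N
#5 — 3,6 | c5 | N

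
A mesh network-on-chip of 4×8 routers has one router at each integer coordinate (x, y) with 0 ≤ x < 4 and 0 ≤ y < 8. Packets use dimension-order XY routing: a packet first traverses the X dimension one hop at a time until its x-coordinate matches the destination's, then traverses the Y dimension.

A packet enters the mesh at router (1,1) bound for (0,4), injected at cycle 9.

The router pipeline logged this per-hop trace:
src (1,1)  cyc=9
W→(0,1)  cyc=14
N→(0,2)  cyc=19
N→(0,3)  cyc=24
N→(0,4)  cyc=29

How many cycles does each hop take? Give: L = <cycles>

L = 5

Between hops 0 and 1 the cycle counter advances 14 − 9 = 5.
Per-hop latency L = Δcyc = 5.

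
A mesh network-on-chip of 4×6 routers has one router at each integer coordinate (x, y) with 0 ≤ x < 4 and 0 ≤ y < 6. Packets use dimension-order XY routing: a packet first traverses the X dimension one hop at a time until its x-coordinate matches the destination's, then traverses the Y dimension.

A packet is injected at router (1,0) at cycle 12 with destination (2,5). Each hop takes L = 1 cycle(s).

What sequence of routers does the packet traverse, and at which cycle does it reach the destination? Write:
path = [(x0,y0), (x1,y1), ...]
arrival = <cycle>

[0] x=1 y=0 t=12
[1] x=2 y=0 t=13 →E
[2] x=2 y=1 t=14 →N
[3] x=2 y=2 t=15 →N
[4] x=2 y=3 t=16 →N
[5] x=2 y=4 t=17 →N
[6] x=2 y=5 t=18 →N

path = [(1,0), (2,0), (2,1), (2,2), (2,3), (2,4), (2,5)]
arrival = 18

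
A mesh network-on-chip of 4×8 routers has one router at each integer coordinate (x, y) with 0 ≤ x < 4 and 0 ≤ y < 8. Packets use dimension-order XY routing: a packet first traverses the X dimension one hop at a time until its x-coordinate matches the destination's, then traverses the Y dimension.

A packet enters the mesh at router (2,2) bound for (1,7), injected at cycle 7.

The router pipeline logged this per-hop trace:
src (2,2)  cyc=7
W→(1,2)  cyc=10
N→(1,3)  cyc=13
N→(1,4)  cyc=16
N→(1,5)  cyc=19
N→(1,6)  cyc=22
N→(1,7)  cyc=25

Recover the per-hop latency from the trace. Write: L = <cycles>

From hop 0 (7) to hop 1 (10): +3 cycles.
Per-hop latency L = Δcyc = 3.

L = 3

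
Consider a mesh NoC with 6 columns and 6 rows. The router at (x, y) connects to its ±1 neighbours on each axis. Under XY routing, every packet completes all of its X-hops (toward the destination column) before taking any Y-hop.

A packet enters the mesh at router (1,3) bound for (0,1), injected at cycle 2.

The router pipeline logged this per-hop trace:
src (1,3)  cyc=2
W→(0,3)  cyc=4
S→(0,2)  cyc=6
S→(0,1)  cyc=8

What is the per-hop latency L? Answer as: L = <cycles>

Δcyc across hop 0→1: 4 − 2 = 2.
That increment is L by definition: L = 2.

L = 2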